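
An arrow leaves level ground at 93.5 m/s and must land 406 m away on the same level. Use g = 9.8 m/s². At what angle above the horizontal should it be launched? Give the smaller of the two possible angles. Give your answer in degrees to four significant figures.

13.54°

Level-ground range R = v₀² sin(2θ)/g ⇒ sin(2θ) = gR/v₀² = 9.80 × 406 / 93.5² = 0.4551.
2θ = 27.07° or 180° − 27.07° = 152.9°, so θ = 13.54° or 76.46°.
The smaller angle is 13.54°.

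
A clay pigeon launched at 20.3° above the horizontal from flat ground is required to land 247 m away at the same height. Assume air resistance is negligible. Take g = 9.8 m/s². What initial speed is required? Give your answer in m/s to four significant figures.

From R = (v₀² / g) sin 2θ: v₀ = √(gR / sin 2θ).
v₀ = √(9.80 × 247 / sin 40.60°) = √(2421 / 0.6508) = √3719.6 = 60.99 m/s.

60.99 m/s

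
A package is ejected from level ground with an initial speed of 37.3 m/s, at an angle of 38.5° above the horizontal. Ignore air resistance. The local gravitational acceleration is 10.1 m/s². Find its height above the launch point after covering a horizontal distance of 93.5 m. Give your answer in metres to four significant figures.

22.56 m

Horizontal component vₓ = 37.30 cos 38.5° = 29.19 m/s; vertical v_y0 = 37.30 sin 38.5° = 23.22 m/s.
Time to reach x = 93.5 m: t = x/vₓ = 93.5/29.19 = 3.203 s.
Height: y = v_y0 t − ½ g t² = 23.22 × 3.203 − 5.050 × 3.203² = 74.37 − 51.81 = 22.56 m.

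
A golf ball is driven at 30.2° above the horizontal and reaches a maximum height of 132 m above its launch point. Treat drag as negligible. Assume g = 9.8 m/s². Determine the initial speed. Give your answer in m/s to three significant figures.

At the peak v_y = 0, so v_y0 = √(2gH) = √(2 × 9.80 × 132) = 50.86 m/s.
v_y0 = v₀ sin θ ⇒ v₀ = 50.86 / sin 30.2° = 101.1 m/s.

101 m/s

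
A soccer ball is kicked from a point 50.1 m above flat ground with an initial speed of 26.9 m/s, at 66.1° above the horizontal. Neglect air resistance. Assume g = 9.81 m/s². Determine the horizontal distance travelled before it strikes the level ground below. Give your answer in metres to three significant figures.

Components: vₓ = 26.90 cos 66.1° = 10.90 m/s, v_y0 = 26.90 sin 66.1° = 24.59 m/s.
With up positive and y = 0 at the ground: y(t) = 50.1 + (24.59) t − 4.905 t². Setting y = 0 and taking the positive root: t = [24.59 + √(24.59² + 2·9.81·50.1)] / 9.81 = (24.59 + 39.85) / 9.81 = 6.569 s.
Horizontal distance: R = vₓ t = 10.90 × 6.569 = 71.59 m.

71.6 m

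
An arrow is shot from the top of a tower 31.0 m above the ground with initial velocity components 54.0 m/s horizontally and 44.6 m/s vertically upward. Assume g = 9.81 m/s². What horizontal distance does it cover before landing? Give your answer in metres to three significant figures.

526 m

Vertical motion (up positive, ground at y = 0): 4.905 t² − (44.60) t − 31.0 = 0, so t = (44.60 + √(44.60² + 2·9.81·31.0)) / 9.81 = (44.60 + 50.96) / 9.81 = 9.742 s.
Horizontal distance: R = vₓ t = 54.00 × 9.742 = 526.0 m.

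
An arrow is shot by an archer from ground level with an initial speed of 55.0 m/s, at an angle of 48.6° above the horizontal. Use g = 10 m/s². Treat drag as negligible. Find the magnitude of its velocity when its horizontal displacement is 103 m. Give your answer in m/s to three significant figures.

Horizontal component vₓ = 55.00 cos 48.6° = 36.37 m/s; vertical v_y0 = 55.00 sin 48.6° = 41.26 m/s.
x = vₓ t ⇒ t = 103/36.37 = 2.832 s.
Vertical velocity there: v_y = v_y0 − g t = 41.26 − 10.0 × 2.832 = 12.94 m/s.
Speed: √(vₓ² + v_y²) = √(36.37² + 12.94²) = 38.60 m/s.

38.6 m/s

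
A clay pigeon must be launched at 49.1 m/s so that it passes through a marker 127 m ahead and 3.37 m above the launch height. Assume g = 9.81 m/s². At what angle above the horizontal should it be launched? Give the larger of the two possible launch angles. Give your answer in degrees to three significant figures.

Trajectory: y = x tanθ − g x² (1 + tan²θ)/(2v₀²). With x = 127, y = 3.37, v₀ = 49.1, g = 9.81:
32.82 tan²θ − 127 tanθ + (36.19) = 0.
tanθ = [127 ± √(127² − 4 × 32.82 × (36.19))] / (2 × 32.82) = (127 ± 106.7) / 65.63, giving tanθ = 0.3097 or 3.560.
θ = 17.21° or 74.31°; the larger is 74.31°.

74.3°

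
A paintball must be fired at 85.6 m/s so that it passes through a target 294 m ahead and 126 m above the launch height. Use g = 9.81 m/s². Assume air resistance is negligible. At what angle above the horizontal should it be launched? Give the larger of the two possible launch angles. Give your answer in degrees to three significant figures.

Trajectory: y = x tanθ − g x² (1 + tan²θ)/(2v₀²). With x = 294, y = 126, v₀ = 85.6, g = 9.81:
57.86 tan²θ − 294 tanθ + (183.9) = 0.
tanθ = [294 ± √(294² − 4 × 57.86 × (183.9))] / (2 × 57.86) = (294 ± 209.5) / 115.7, giving tanθ = 0.7304 or 4.351.
θ = 36.14° or 77.06°; the larger is 77.06°.

77.1°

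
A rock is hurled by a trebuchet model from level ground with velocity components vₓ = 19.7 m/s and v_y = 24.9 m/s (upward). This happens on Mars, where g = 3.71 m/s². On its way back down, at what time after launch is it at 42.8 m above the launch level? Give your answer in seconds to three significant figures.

Set y = v_y0 t − ½ g t² = 42.8: 1.855 t² − 24.90 t + 42.8 = 0.
Quadratic formula: t = (24.90 ± √302.43) / 3.71 = (24.90 ± 17.39) / 3.71 → t = 2.024 s or 11.40 s.
The descending-branch root is 11.40 s.

11.4 s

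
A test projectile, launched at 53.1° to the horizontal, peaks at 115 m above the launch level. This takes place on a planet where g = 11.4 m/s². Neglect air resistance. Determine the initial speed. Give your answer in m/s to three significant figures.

At the peak v_y = 0, so v_y0 = √(2gH) = √(2 × 11.4 × 115) = 51.21 m/s.
v_y0 = v₀ sin θ ⇒ v₀ = 51.21 / sin 53.1° = 64.03 m/s.

64.0 m/s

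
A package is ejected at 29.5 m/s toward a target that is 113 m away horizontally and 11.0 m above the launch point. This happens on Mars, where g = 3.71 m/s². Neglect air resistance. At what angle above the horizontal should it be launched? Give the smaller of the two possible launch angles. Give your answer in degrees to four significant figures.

20.38°

Trajectory: y = x tanθ − g x² (1 + tan²θ)/(2v₀²). With x = 113, y = 11.0, v₀ = 29.5, g = 3.71:
27.22 tan²θ − 113 tanθ + (38.22) = 0.
tanθ = [113 ± √(113² − 4 × 27.22 × (38.22))] / (2 × 27.22) = (113 ± 92.78) / 54.44, giving tanθ = 0.3714 or 3.780.
θ = 20.38° or 75.18°; the smaller is 20.38°.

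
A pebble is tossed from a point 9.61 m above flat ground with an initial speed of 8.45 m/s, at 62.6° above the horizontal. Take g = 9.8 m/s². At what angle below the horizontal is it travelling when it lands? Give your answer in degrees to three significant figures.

76.0°

Horizontal component vₓ = 8.450 cos 62.6° = 3.889 m/s; vertical v_y0 = 8.450 sin 62.6° = 7.502 m/s.
With up positive and y = 0 at the ground: y(t) = 9.61 + (7.502) t − 4.900 t². Setting y = 0 and taking the positive root: t = [7.502 + √(7.502² + 2·9.80·9.61)] / 9.80 = (7.502 + 15.64) / 9.80 = 2.362 s.
At impact: v_y = v_y0 − g t = −15.64 m/s; vₓ = 3.889 m/s.
Angle below horizontal: arctan(|v_y|/vₓ) = arctan(15.64/3.889) = 76.04°.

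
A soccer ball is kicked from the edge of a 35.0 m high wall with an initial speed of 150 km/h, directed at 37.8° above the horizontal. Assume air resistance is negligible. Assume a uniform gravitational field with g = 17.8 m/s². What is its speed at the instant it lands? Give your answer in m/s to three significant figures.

Convert: 150 km/h = 150/3.6 = 41.67 m/s.
Components: vₓ = 41.67 cos 37.8° = 32.92 m/s, v_y0 = 41.67 sin 37.8° = 25.54 m/s.
The projectile lands when y = 35.0 + (25.54) t − ½·17.8·t² = 0. Positive root: t = (25.54 + √(25.54² + 2·17.8·35.0)) / 17.8 = (25.54 + 43.57) / 17.8 = 3.882 s.
Vertical velocity at impact: v_y = v_y0 − g t = 25.54 − 17.8 × 3.882 = −43.57 m/s.
Speed: |v| = √(vₓ² + v_y²) = √(32.92² + 43.57²) = 54.61 m/s.

54.6 m/s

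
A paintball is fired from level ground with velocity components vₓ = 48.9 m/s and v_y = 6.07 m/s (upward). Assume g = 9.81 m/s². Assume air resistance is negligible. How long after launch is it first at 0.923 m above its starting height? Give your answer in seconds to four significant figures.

0.1775 s

Require v_y0 t − ½ g t² = 0.923, i.e. 4.905 t² − 6.070 t + 0.923 = 0.
Quadratic formula: t = (6.070 ± √18.736) / 9.81 = (6.070 ± 4.328) / 9.81 → t = 0.1775 s or 1.060 s.
The first (ascending) time is 0.1775 s.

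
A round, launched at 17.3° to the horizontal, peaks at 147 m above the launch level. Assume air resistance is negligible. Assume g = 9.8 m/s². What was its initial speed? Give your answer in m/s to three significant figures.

At the peak v_y = 0, so v_y0 = √(2gH) = √(2 × 9.80 × 147) = 53.68 m/s.
v_y0 = v₀ sin θ ⇒ v₀ = 53.68 / sin 17.3° = 180.5 m/s.

181 m/s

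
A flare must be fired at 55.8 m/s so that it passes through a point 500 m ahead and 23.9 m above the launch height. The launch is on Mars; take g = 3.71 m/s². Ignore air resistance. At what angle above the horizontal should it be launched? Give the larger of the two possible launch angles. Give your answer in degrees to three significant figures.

71.4°

Trajectory: y = x tanθ − g x² (1 + tan²θ)/(2v₀²). With x = 500, y = 23.9, v₀ = 55.8, g = 3.71:
148.9 tan²θ − 500 tanθ + (172.8) = 0.
tanθ = [500 ± √(500² − 4 × 148.9 × (172.8))] / (2 × 148.9) = (500 ± 383.4) / 297.9, giving tanθ = 0.3913 or 2.966.
θ = 21.37° or 71.37°; the larger is 71.37°.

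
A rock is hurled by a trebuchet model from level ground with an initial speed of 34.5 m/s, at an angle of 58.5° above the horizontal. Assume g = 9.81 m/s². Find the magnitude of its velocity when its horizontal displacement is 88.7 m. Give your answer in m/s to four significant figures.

Resolve: vₓ = 34.50 cos 58.5° = 18.03 m/s and v_y0 = 34.50 sin 58.5° = 29.42 m/s.
At x = 88.7 m, t = x/vₓ = 88.7/18.03 = 4.921 s.
Vertical velocity there: v_y = v_y0 − g t = 29.42 − 9.81 × 4.921 = −18.86 m/s.
Speed: √(vₓ² + v_y²) = √(18.03² + 18.86²) = 26.09 m/s.

26.09 m/s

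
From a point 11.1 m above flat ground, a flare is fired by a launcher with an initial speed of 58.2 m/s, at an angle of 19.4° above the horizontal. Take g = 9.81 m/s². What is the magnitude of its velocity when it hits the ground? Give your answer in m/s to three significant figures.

Horizontal component vₓ = 58.20 cos 19.4° = 54.90 m/s; vertical v_y0 = 58.20 sin 19.4° = 19.33 m/s.
The projectile lands when y = 11.1 + (19.33) t − ½·9.81·t² = 0. Positive root: t = (19.33 + √(19.33² + 2·9.81·11.1)) / 9.81 = (19.33 + 24.32) / 9.81 = 4.450 s.
Vertical velocity at impact: v_y = v_y0 − g t = 19.33 − 9.81 × 4.450 = −24.32 m/s.
Speed: |v| = √(vₓ² + v_y²) = √(54.90² + 24.32²) = 60.04 m/s.

60.0 m/s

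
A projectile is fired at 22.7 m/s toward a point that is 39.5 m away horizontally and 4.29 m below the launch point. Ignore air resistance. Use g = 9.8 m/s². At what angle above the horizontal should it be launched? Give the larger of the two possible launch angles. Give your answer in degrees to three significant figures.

Trajectory: y = x tanθ − g x² (1 + tan²θ)/(2v₀²). With x = 39.5, y = −4.29, v₀ = 22.7, g = 9.80:
14.84 tan²θ − 39.5 tanθ + (10.55) = 0.
tanθ = [39.5 ± √(39.5² − 4 × 14.84 × (10.55))] / (2 × 14.84) = (39.5 ± 30.57) / 29.67, giving tanθ = 0.3010 or 2.361.
θ = 16.75° or 67.05°; the larger is 67.05°.

67.0°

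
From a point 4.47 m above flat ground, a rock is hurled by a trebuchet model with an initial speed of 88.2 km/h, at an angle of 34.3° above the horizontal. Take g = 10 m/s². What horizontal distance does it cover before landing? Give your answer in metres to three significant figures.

61.8 m

Convert: 88.2 km/h = 88.2/3.6 = 24.50 m/s.
vₓ = 24.50 cos 34.3° = 20.24 m/s; v_y0 = 24.50 sin 34.3° = 13.81 m/s.
Vertical motion (up positive, ground at y = 0): 5.000 t² − (13.81) t − 4.47 = 0, so t = (13.81 + √(13.81² + 2·10.0·4.47)) / 10.0 = (13.81 + 16.73) / 10.0 = 3.054 s.
Horizontal distance: R = vₓ t = 20.24 × 3.054 = 61.81 m.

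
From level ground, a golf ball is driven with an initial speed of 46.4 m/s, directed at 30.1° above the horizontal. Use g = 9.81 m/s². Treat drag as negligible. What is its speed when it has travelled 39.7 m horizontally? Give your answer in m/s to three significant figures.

Horizontal component vₓ = 46.40 cos 30.1° = 40.14 m/s; vertical v_y0 = 46.40 sin 30.1° = 23.27 m/s.
Time to reach x = 39.7 m: t = x/vₓ = 39.7/40.14 = 0.9890 s.
Vertical velocity there: v_y = v_y0 − g t = 23.27 − 9.81 × 0.9890 = 13.57 m/s.
Speed: √(vₓ² + v_y²) = √(40.14² + 13.57²) = 42.37 m/s.

42.4 m/s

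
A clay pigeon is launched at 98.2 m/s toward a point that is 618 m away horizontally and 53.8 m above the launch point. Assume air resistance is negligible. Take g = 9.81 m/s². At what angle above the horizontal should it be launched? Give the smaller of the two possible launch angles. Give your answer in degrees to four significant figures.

Trajectory: y = x tanθ − g x² (1 + tan²θ)/(2v₀²). With x = 618, y = 53.8, v₀ = 98.2, g = 9.81:
194.3 tan²θ − 618 tanθ + (248.1) = 0.
tanθ = [618 ± √(618² − 4 × 194.3 × (248.1))] / (2 × 194.3) = (618 ± 434.9) / 388.5, giving tanθ = 0.4712 or 2.710.
θ = 25.23° or 69.75°; the smaller is 25.23°.

25.23°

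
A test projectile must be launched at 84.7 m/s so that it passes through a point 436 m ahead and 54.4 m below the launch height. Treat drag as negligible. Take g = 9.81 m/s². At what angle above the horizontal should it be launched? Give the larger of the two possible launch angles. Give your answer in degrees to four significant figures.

Trajectory: y = x tanθ − g x² (1 + tan²θ)/(2v₀²). With x = 436, y = −54.4, v₀ = 84.7, g = 9.81:
130.0 tan²θ − 436 tanθ + (75.57) = 0.
tanθ = [436 ± √(436² − 4 × 130.0 × (75.57))] / (2 × 130.0) = (436 ± 388.3) / 259.9, giving tanθ = 0.1833 or 3.171.
θ = 10.39° or 72.50°; the larger is 72.50°.

72.50°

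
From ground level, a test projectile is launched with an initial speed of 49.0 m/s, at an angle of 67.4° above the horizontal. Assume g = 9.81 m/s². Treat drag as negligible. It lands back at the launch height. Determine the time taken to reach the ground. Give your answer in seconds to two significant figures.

9.2 s

Components: vₓ = 49.00 cos 67.4° = 18.83 m/s, v_y0 = 49.00 sin 67.4° = 45.24 m/s.
It returns to y = 0 when t = 2 v_y0 / g = 2(45.24)/9.81 = 9.223 s.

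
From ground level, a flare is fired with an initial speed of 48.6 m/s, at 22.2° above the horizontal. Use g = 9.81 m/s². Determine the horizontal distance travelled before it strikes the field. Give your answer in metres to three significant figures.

Components: vₓ = 48.60 cos 22.2° = 45.00 m/s, v_y0 = 48.60 sin 22.2° = 18.36 m/s.
Flight time T = 2 v_y0 / g = 3.744 s.
Horizontal distance R = vₓ T = 45.00 × 3.744 = 168.5 m.

168 m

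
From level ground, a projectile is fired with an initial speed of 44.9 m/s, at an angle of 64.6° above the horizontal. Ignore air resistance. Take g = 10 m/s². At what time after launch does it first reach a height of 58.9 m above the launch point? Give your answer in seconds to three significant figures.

1.89 s

vₓ = 44.90 cos 64.6° = 19.26 m/s; v_y0 = 44.90 sin 64.6° = 40.56 m/s.
Height y(t) = 40.56 t − 5.000 t² = 58.9 gives 5.000 t² − 40.56 t + 58.9 = 0.
Quadratic formula: t = (40.56 ± √467.09) / 10.0 = (40.56 ± 21.61) / 10.0 → t = 1.895 s or 6.217 s.
The first (ascending) time is 1.895 s.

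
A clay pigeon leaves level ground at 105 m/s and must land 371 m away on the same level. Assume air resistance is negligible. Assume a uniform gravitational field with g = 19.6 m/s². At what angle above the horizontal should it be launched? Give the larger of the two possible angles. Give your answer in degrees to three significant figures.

69.4°

From R = (v₀²/g) sin 2θ: sin 2θ = 19.6 × 371 / 11025 = 0.6596.
2θ = 41.27° or 180° − 41.27° = 138.7°, so θ = 20.63° or 69.37°.
The larger angle is 69.37°.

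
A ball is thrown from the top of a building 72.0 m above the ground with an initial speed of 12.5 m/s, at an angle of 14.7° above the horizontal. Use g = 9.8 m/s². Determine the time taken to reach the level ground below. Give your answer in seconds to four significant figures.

4.171 s

vₓ = 12.50 cos 14.7° = 12.09 m/s; v_y0 = 12.50 sin 14.7° = 3.172 m/s.
With up positive and y = 0 at the ground: y(t) = 72.0 + (3.172) t − 4.900 t². Setting y = 0 and taking the positive root: t = [3.172 + √(3.172² + 2·9.80·72.0)] / 9.80 = (3.172 + 37.70) / 9.80 = 4.171 s.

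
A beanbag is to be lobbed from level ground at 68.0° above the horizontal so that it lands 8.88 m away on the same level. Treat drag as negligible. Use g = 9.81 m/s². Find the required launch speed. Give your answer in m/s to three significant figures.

From R = (v₀² / g) sin 2θ: v₀ = √(gR / sin 2θ).
v₀ = √(9.81 × 8.88 / sin 136.0°) = √(87.11 / 0.6947) = √125.40 = 11.20 m/s.

11.2 m/s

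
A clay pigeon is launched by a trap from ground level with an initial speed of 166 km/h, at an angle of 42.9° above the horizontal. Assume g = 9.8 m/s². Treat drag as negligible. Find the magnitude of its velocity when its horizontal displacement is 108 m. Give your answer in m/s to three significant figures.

Convert: 166 km/h = 166/3.6 = 46.11 m/s.
Resolve: vₓ = 46.11 cos 42.9° = 33.78 m/s and v_y0 = 46.11 sin 42.9° = 31.39 m/s.
Time to reach x = 108 m: t = x/vₓ = 108/33.78 = 3.197 s.
Vertical velocity there: v_y = v_y0 − g t = 31.39 − 9.80 × 3.197 = 0.05513 m/s.
Speed: √(vₓ² + v_y²) = √(33.78² + 0.05513²) = 33.78 m/s.

33.8 m/s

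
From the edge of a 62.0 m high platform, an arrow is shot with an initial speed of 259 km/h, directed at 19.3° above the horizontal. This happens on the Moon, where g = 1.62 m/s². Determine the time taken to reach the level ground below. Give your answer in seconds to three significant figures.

31.8 s

Convert: 259 km/h = 259/3.6 = 71.94 m/s.
Horizontal component vₓ = 71.94 cos 19.3° = 67.90 m/s; vertical v_y0 = 71.94 sin 19.3° = 23.78 m/s.
With up positive and y = 0 at the ground: y(t) = 62.0 + (23.78) t − 0.8100 t². Setting y = 0 and taking the positive root: t = [23.78 + √(23.78² + 2·1.62·62.0)] / 1.62 = (23.78 + 27.68) / 1.62 = 31.77 s.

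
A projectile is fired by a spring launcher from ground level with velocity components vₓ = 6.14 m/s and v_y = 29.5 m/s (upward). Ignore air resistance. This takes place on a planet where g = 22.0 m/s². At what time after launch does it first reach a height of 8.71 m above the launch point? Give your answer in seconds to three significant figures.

0.338 s

Require v_y0 t − ½ g t² = 8.71, i.e. 11.00 t² − 29.50 t + 8.71 = 0.
Quadratic formula: t = (29.50 ± √487.01) / 22.0 = (29.50 ± 22.07) / 22.0 → t = 0.3378 s or 2.344 s.
The first (ascending) time is 0.3378 s.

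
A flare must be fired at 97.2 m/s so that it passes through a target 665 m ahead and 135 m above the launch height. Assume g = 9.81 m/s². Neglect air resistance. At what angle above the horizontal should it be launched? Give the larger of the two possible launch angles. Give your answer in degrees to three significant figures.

65.2°

Trajectory: y = x tanθ − g x² (1 + tan²θ)/(2v₀²). With x = 665, y = 135, v₀ = 97.2, g = 9.81:
229.6 tan²θ − 665 tanθ + (364.6) = 0.
tanθ = [665 ± √(665² − 4 × 229.6 × (364.6))] / (2 × 229.6) = (665 ± 327.7) / 459.2, giving tanθ = 0.7345 or 2.162.
θ = 36.30° or 65.18°; the larger is 65.18°.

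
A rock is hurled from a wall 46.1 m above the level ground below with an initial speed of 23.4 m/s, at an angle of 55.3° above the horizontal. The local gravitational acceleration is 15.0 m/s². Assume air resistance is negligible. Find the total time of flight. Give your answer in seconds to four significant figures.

4.074 s

Components: vₓ = 23.40 cos 55.3° = 13.32 m/s, v_y0 = 23.40 sin 55.3° = 19.24 m/s.
The projectile lands when y = 46.1 + (19.24) t − ½·15.0·t² = 0. Positive root: t = (19.24 + √(19.24² + 2·15.0·46.1)) / 15.0 = (19.24 + 41.87) / 15.0 = 4.074 s.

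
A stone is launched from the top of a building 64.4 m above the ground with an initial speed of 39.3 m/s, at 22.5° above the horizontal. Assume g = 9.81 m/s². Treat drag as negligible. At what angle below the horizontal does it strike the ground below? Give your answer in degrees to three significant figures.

Components: vₓ = 39.30 cos 22.5° = 36.31 m/s, v_y0 = 39.30 sin 22.5° = 15.04 m/s.
With up positive and y = 0 at the ground: y(t) = 64.4 + (15.04) t − 4.905 t². Setting y = 0 and taking the positive root: t = [15.04 + √(15.04² + 2·9.81·64.4)] / 9.81 = (15.04 + 38.60) / 9.81 = 5.468 s.
At impact: v_y = v_y0 − g t = −38.60 m/s; vₓ = 36.31 m/s.
Angle below horizontal: arctan(|v_y|/vₓ) = arctan(38.60/36.31) = 46.75°.

46.7°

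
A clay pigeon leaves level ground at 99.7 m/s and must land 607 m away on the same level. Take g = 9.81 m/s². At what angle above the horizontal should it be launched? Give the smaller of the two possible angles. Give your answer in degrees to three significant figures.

18.4°

From R = (v₀²/g) sin 2θ: sin 2θ = 9.81 × 607 / 9940.1 = 0.5991.
2θ = 36.80° or 180° − 36.80° = 143.2°, so θ = 18.40° or 71.60°.
The smaller angle is 18.40°.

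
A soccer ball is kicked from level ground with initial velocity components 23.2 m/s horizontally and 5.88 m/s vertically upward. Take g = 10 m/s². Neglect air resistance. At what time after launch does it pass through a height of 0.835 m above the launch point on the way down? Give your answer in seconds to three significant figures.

1.01 s

Height y(t) = 5.880 t − 5.000 t² = 0.835 gives 5.000 t² − 5.880 t + 0.835 = 0.
Quadratic formula: t = (5.880 ± √17.874) / 10.0 = (5.880 ± 4.228) / 10.0 → t = 0.1652 s or 1.011 s.
The descending-branch root is 1.011 s.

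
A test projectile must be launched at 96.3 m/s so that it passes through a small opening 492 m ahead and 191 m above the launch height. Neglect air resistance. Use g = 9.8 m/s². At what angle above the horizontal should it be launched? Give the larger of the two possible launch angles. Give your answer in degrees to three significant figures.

Trajectory: y = x tanθ − g x² (1 + tan²θ)/(2v₀²). With x = 492, y = 191, v₀ = 96.3, g = 9.80:
127.9 tan²θ − 492 tanθ + (318.9) = 0.
tanθ = [492 ± √(492² − 4 × 127.9 × (318.9))] / (2 × 127.9) = (492 ± 280.9) / 255.8, giving tanθ = 0.8252 or 3.022.
θ = 39.53° or 71.69°; the larger is 71.69°.

71.7°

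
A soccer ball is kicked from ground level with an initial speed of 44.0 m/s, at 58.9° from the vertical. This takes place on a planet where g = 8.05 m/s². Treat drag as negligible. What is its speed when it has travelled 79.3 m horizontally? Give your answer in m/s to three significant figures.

38.1 m/s

Components: vₓ = 44.00 sin 58.9° = 37.68 m/s, v_y0 = 44.00 cos 58.9° = 22.73 m/s.
Time to reach x = 79.3 m: t = x/vₓ = 79.3/37.68 = 2.105 s.
Vertical velocity there: v_y = v_y0 − g t = 22.73 − 8.05 × 2.105 = 5.784 m/s.
Speed: √(vₓ² + v_y²) = √(37.68² + 5.784²) = 38.12 m/s.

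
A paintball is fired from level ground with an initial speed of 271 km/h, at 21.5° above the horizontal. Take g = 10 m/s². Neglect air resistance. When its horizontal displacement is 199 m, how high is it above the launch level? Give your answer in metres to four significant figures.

Convert: 271 km/h = 271/3.6 = 75.28 m/s.
vₓ = 75.28 cos 21.5° = 70.04 m/s; v_y0 = 75.28 sin 21.5° = 27.59 m/s.
Time to reach x = 199 m: t = x/vₓ = 199/70.04 = 2.841 s.
Height: y = v_y0 t − ½ g t² = 27.59 × 2.841 − 5.000 × 2.841² = 78.39 − 40.36 = 38.02 m.

38.02 m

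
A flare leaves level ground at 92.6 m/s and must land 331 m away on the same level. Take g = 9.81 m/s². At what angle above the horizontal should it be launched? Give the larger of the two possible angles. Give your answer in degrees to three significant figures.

78.9°

Level-ground range R = v₀² sin(2θ)/g ⇒ sin(2θ) = gR/v₀² = 9.81 × 331 / 92.6² = 0.3787.
2θ = 22.25° or 180° − 22.25° = 157.7°, so θ = 11.13° or 78.87°.
The larger angle is 78.87°.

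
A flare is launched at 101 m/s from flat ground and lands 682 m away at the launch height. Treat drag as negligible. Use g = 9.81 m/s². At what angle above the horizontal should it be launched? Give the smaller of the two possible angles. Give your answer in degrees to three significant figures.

R = v₀² sin 2θ / g gives sin 2θ = gR/v₀² = 9.81·682/101² = 0.6559.
2θ = 40.98° or 180° − 40.98° = 139.0°, so θ = 20.49° or 69.51°.
The smaller angle is 20.49°.

20.5°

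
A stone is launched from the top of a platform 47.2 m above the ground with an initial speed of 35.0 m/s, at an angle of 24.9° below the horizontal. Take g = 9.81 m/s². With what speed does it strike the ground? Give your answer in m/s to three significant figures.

46.4 m/s

Horizontal component vₓ = 35.00 cos 24.9° = 31.75 m/s; vertical v_y0 = −14.74 m/s (downward).
The projectile lands when y = 47.2 + (−14.74) t − ½·9.81·t² = 0. Positive root: t = (−14.74 + √(14.74² + 2·9.81·47.2)) / 9.81 = (−14.74 + 33.81) / 9.81 = 1.944 s.
Vertical velocity at impact: v_y = v_y0 − g t = −14.74 − 9.81 × 1.944 = −33.81 m/s.
Speed: |v| = √(vₓ² + v_y²) = √(31.75² + 33.81²) = 46.38 m/s.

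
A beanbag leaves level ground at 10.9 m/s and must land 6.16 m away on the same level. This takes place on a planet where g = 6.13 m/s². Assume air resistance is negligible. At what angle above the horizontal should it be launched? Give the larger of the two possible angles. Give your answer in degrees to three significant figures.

From R = (v₀²/g) sin 2θ: sin 2θ = 6.13 × 6.16 / 118.81 = 0.3178.
2θ = 18.53° or 180° − 18.53° = 161.5°, so θ = 9.266° or 80.73°.
The larger angle is 80.73°.

80.7°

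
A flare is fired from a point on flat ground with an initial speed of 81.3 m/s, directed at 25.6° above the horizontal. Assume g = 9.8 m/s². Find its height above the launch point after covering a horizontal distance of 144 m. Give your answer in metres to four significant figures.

Resolve: vₓ = 81.30 cos 25.6° = 73.32 m/s and v_y0 = 81.30 sin 25.6° = 35.13 m/s.
Time to reach x = 144 m: t = x/vₓ = 144/73.32 = 1.964 s.
Height: y = v_y0 t − ½ g t² = 35.13 × 1.964 − 4.900 × 1.964² = 68.99 − 18.90 = 50.09 m.

50.09 m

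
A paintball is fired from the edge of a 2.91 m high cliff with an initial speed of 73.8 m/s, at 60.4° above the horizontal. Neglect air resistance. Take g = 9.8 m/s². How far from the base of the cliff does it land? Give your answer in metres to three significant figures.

479 m

vₓ = 73.80 cos 60.4° = 36.45 m/s; v_y0 = 73.80 sin 60.4° = 64.17 m/s.
With up positive and y = 0 at the ground: y(t) = 2.91 + (64.17) t − 4.900 t². Setting y = 0 and taking the positive root: t = [64.17 + √(64.17² + 2·9.80·2.91)] / 9.80 = (64.17 + 64.61) / 9.80 = 13.14 s.
Horizontal distance: R = vₓ t = 36.45 × 13.14 = 479.0 m.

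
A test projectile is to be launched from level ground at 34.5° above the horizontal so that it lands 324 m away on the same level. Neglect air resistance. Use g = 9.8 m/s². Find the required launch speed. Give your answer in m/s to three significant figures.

From R = (v₀² / g) sin 2θ: v₀ = √(gR / sin 2θ).
v₀ = √(9.80 × 324 / sin 69.00°) = √(3175 / 0.9336) = √3401.1 = 58.32 m/s.

58.3 m/s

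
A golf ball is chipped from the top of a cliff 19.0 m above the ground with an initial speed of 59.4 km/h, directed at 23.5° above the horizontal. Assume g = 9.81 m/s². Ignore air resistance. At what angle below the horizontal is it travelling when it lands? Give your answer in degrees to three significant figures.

53.4°

Convert: 59.4 km/h = 59.4/3.6 = 16.50 m/s.
vₓ = 16.50 cos 23.5° = 15.13 m/s; v_y0 = 16.50 sin 23.5° = 6.579 m/s.
The projectile lands when y = 19.0 + (6.579) t − ½·9.81·t² = 0. Positive root: t = (6.579 + √(6.579² + 2·9.81·19.0)) / 9.81 = (6.579 + 20.40) / 9.81 = 2.750 s.
At impact: v_y = v_y0 − g t = −20.40 m/s; vₓ = 15.13 m/s.
Angle below horizontal: arctan(|v_y|/vₓ) = arctan(20.40/15.13) = 53.43°.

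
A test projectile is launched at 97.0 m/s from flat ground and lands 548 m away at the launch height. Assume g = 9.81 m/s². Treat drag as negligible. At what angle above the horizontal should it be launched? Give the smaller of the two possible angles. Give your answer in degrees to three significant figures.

R = v₀² sin 2θ / g gives sin 2θ = gR/v₀² = 9.81·548/97.0² = 0.5714.
2θ = 34.84° or 180° − 34.84° = 145.2°, so θ = 17.42° or 72.58°.
The smaller angle is 17.42°.

17.4°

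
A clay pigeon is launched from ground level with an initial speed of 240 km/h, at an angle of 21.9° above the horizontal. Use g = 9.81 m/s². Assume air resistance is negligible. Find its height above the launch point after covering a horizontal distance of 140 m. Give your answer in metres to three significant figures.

Convert: 240 km/h = 240/3.6 = 66.67 m/s.
Components: vₓ = 66.67 cos 21.9° = 61.86 m/s, v_y0 = 66.67 sin 21.9° = 24.87 m/s.
Time to reach x = 140 m: t = x/vₓ = 140/61.86 = 2.263 s.
Height: y = v_y0 t − ½ g t² = 24.87 × 2.263 − 4.905 × 2.263² = 56.28 − 25.13 = 31.15 m.

31.2 m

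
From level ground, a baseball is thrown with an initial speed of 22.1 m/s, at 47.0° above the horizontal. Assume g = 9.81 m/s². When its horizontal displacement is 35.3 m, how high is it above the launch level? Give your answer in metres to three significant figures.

vₓ = 22.10 cos 47.0° = 15.07 m/s; v_y0 = 22.10 sin 47.0° = 16.16 m/s.
Time to reach x = 35.3 m: t = x/vₓ = 35.3/15.07 = 2.342 s.
Height: y = v_y0 t − ½ g t² = 16.16 × 2.342 − 4.905 × 2.342² = 37.85 − 26.91 = 10.95 m.

10.9 m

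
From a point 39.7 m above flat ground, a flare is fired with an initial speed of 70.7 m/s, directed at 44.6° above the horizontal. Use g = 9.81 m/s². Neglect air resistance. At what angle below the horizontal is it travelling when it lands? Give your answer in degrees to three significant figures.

Horizontal component vₓ = 70.70 cos 44.6° = 50.34 m/s; vertical v_y0 = 70.70 sin 44.6° = 49.64 m/s.
With up positive and y = 0 at the ground: y(t) = 39.7 + (49.64) t − 4.905 t². Setting y = 0 and taking the positive root: t = [49.64 + √(49.64² + 2·9.81·39.7)] / 9.81 = (49.64 + 56.95) / 9.81 = 10.87 s.
At impact: v_y = v_y0 − g t = −56.95 m/s; vₓ = 50.34 m/s.
Angle below horizontal: arctan(|v_y|/vₓ) = arctan(56.95/50.34) = 48.53°.

48.5°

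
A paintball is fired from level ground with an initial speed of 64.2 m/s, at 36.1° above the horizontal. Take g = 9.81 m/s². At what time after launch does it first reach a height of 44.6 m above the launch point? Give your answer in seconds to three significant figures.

Horizontal component vₓ = 64.20 cos 36.1° = 51.87 m/s; vertical v_y0 = 64.20 sin 36.1° = 37.83 m/s.
Height y(t) = 37.83 t − 4.905 t² = 44.6 gives 4.905 t² − 37.83 t + 44.6 = 0.
Quadratic formula: t = (37.83 ± √555.79) / 9.81 = (37.83 ± 23.58) / 9.81 → t = 1.453 s or 6.259 s.
The first (ascending) time is 1.453 s.

1.45 s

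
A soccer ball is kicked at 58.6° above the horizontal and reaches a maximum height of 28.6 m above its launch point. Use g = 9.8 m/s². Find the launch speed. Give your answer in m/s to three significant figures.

27.7 m/s

At the peak v_y = 0, so v_y0 = √(2gH) = √(2 × 9.80 × 28.6) = 23.68 m/s.
v_y0 = v₀ sin θ ⇒ v₀ = 23.68 / sin 58.6° = 27.74 m/s.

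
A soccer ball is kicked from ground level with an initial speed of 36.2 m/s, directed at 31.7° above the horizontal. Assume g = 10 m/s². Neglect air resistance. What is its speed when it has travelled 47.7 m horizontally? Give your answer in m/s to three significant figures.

Resolve: vₓ = 36.20 cos 31.7° = 30.80 m/s and v_y0 = 36.20 sin 31.7° = 19.02 m/s.
Time to reach x = 47.7 m: t = x/vₓ = 47.7/30.80 = 1.549 s.
Vertical velocity there: v_y = v_y0 − g t = 19.02 − 10.0 × 1.549 = 3.535 m/s.
Speed: √(vₓ² + v_y²) = √(30.80² + 3.535²) = 31.00 m/s.

31.0 m/s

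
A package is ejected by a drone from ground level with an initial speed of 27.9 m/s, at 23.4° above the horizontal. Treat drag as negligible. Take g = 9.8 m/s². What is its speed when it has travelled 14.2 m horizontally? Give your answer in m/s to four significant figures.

Horizontal component vₓ = 27.90 cos 23.4° = 25.61 m/s; vertical v_y0 = 27.90 sin 23.4° = 11.08 m/s.
x = vₓ t ⇒ t = 14.2/25.61 = 0.5546 s.
Vertical velocity there: v_y = v_y0 − g t = 11.08 − 9.80 × 0.5546 = 5.646 m/s.
Speed: √(vₓ² + v_y²) = √(25.61² + 5.646²) = 26.22 m/s.

26.22 m/s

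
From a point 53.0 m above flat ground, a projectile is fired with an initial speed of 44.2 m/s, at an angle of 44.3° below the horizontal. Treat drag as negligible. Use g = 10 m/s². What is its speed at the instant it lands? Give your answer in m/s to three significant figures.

54.9 m/s

Horizontal component vₓ = 44.20 cos 44.3° = 31.63 m/s; vertical v_y0 = −30.87 m/s (downward).
Vertical motion (up positive, ground at y = 0): 5.000 t² − (−30.87) t − 53.0 = 0, so t = (−30.87 + √(30.87² + 2·10.0·53.0)) / 10.0 = (−30.87 + 44.87) / 10.0 = 1.400 s.
Vertical velocity at impact: v_y = v_y0 − g t = −30.87 − 10.0 × 1.400 = −44.87 m/s.
Speed: |v| = √(vₓ² + v_y²) = √(31.63² + 44.87²) = 54.90 m/s.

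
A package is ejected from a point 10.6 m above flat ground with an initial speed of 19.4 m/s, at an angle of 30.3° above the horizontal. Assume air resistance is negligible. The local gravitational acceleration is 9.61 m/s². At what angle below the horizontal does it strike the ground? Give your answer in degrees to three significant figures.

45.9°

Resolve: vₓ = 19.40 cos 30.3° = 16.75 m/s and v_y0 = 19.40 sin 30.3° = 9.788 m/s.
Vertical motion (up positive, ground at y = 0): 4.805 t² − (9.788) t − 10.6 = 0, so t = (9.788 + √(9.788² + 2·9.61·10.6)) / 9.61 = (9.788 + 17.31) / 9.61 = 2.819 s.
At impact: v_y = v_y0 − g t = −17.31 m/s; vₓ = 16.75 m/s.
Angle below horizontal: arctan(|v_y|/vₓ) = arctan(17.31/16.75) = 45.94°.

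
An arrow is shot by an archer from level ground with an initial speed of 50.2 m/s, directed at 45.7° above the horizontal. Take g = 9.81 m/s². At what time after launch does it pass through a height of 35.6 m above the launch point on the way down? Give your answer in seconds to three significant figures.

6.14 s

Horizontal component vₓ = 50.20 cos 45.7° = 35.06 m/s; vertical v_y0 = 50.20 sin 45.7° = 35.93 m/s.
Height y(t) = 35.93 t − 4.905 t² = 35.6 gives 4.905 t² − 35.93 t + 35.6 = 0.
t = [35.93 ± √(35.93² − 2·9.81·35.6)] / 9.81 = (35.93 ± 24.34) / 9.81, so t = 1.181 s or t = 6.143 s.
The descending-branch root is 6.143 s.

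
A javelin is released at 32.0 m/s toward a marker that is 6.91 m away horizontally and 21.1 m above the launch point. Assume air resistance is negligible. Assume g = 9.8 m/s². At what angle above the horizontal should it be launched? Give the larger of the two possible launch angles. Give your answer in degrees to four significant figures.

87.86°

Trajectory: y = x tanθ − g x² (1 + tan²θ)/(2v₀²). With x = 6.91, y = 21.1, v₀ = 32.0, g = 9.80:
0.2285 tan²θ − 6.91 tanθ + (21.33) = 0.
tanθ = [6.91 ± √(6.91² − 4 × 0.2285 × (21.33))] / (2 × 0.2285) = (6.91 ± 5.316) / 0.4570, giving tanθ = 3.489 or 26.75.
θ = 74.01° or 87.86°; the larger is 87.86°.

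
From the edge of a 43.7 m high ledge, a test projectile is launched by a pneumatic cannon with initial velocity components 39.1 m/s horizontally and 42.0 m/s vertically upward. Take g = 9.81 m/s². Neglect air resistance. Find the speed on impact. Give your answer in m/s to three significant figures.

64.4 m/s

The projectile lands when y = 43.7 + (42.00) t − ½·9.81·t² = 0. Positive root: t = (42.00 + √(42.00² + 2·9.81·43.7)) / 9.81 = (42.00 + 51.20) / 9.81 = 9.500 s.
Vertical velocity at impact: v_y = v_y0 − g t = 42.00 − 9.81 × 9.500 = −51.20 m/s.
Speed: |v| = √(vₓ² + v_y²) = √(39.10² + 51.20²) = 64.42 m/s.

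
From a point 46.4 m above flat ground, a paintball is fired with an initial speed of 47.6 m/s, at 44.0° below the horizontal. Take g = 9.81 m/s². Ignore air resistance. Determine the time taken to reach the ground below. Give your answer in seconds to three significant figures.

1.19 s

Components: vₓ = 47.60 cos 44.0° = 34.24 m/s, v_y0 = −33.07 m/s (downward).
The projectile lands when y = 46.4 + (−33.07) t − ½·9.81·t² = 0. Positive root: t = (−33.07 + √(33.07² + 2·9.81·46.4)) / 9.81 = (−33.07 + 44.76) / 9.81 = 1.192 s.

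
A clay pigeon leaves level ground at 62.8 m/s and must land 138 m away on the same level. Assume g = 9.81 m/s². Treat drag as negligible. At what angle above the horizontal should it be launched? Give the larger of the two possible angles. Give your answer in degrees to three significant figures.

80.0°

R = v₀² sin 2θ / g gives sin 2θ = gR/v₀² = 9.81·138/62.8² = 0.3433.
2θ = 20.08° or 180° − 20.08° = 159.9°, so θ = 10.04° or 79.96°.
The larger angle is 79.96°.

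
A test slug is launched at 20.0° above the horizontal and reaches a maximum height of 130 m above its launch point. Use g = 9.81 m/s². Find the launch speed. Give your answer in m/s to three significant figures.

148 m/s

At the peak v_y = 0, so v_y0 = √(2gH) = √(2 × 9.81 × 130) = 50.50 m/s.
v_y0 = v₀ sin θ ⇒ v₀ = 50.50 / sin 20.0° = 147.7 m/s.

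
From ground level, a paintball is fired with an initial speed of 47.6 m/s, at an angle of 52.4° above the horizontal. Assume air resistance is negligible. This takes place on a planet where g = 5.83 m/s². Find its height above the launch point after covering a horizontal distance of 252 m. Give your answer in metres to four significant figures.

Components: vₓ = 47.60 cos 52.4° = 29.04 m/s, v_y0 = 47.60 sin 52.4° = 37.71 m/s.
x = vₓ t ⇒ t = 252/29.04 = 8.677 s.
Height: y = v_y0 t − ½ g t² = 37.71 × 8.677 − 2.915 × 8.677² = 327.2 − 219.5 = 107.8 m.

107.8 m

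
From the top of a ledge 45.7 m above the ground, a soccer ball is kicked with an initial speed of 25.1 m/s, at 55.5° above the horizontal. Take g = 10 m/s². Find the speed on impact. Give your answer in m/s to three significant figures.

Horizontal component vₓ = 25.10 cos 55.5° = 14.22 m/s; vertical v_y0 = 25.10 sin 55.5° = 20.69 m/s.
The projectile lands when y = 45.7 + (20.69) t − ½·10.0·t² = 0. Positive root: t = (20.69 + √(20.69² + 2·10.0·45.7)) / 10.0 = (20.69 + 36.63) / 10.0 = 5.732 s.
Vertical velocity at impact: v_y = v_y0 − g t = 20.69 − 10.0 × 5.732 = −36.63 m/s.
Speed: |v| = √(vₓ² + v_y²) = √(14.22² + 36.63²) = 39.29 m/s.

39.3 m/s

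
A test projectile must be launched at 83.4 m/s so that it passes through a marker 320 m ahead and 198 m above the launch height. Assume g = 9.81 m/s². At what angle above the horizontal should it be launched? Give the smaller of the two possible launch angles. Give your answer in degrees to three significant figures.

Trajectory: y = x tanθ − g x² (1 + tan²θ)/(2v₀²). With x = 320, y = 198, v₀ = 83.4, g = 9.81:
72.21 tan²θ − 320 tanθ + (270.2) = 0.
tanθ = [320 ± √(320² − 4 × 72.21 × (270.2))] / (2 × 72.21) = (320 ± 156.0) / 144.4, giving tanθ = 1.135 or 3.296.
θ = 48.62° or 73.12°; the smaller is 48.62°.

48.6°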